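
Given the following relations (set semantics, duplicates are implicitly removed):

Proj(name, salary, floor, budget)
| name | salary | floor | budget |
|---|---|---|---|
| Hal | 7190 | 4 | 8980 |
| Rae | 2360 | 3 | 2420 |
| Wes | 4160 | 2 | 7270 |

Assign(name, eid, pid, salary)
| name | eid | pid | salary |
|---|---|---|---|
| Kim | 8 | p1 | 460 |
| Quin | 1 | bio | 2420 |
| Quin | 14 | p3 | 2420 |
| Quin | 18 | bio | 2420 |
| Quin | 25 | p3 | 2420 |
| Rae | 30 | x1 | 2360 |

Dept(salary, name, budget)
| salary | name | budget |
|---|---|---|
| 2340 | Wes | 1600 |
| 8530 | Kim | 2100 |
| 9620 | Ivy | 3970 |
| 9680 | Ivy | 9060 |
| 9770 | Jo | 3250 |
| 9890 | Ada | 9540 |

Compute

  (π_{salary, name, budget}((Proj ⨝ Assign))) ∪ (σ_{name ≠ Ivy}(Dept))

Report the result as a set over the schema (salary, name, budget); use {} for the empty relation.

{(2340, Wes, 1600), (2360, Rae, 2420), (8530, Kim, 2100), (9770, Jo, 3250), (9890, Ada, 9540)}

Joining Proj and Assign on name, salary yields {(Rae, 2360, 3, 2420, 30, x1)}.
π_{salary, name, budget} gives {(2360, Rae, 2420)}.
Apply σ_{name ≠ Ivy}; surviving tuples: {(2340, Wes, 1600), (8530, Kim, 2100), (9770, Jo, 3250), (9890, Ada, 9540)}
Taking the union: {(2340, Wes, 1600), (2360, Rae, 2420), (8530, Kim, 2100), (9770, Jo, 3250), (9890, Ada, 9540)}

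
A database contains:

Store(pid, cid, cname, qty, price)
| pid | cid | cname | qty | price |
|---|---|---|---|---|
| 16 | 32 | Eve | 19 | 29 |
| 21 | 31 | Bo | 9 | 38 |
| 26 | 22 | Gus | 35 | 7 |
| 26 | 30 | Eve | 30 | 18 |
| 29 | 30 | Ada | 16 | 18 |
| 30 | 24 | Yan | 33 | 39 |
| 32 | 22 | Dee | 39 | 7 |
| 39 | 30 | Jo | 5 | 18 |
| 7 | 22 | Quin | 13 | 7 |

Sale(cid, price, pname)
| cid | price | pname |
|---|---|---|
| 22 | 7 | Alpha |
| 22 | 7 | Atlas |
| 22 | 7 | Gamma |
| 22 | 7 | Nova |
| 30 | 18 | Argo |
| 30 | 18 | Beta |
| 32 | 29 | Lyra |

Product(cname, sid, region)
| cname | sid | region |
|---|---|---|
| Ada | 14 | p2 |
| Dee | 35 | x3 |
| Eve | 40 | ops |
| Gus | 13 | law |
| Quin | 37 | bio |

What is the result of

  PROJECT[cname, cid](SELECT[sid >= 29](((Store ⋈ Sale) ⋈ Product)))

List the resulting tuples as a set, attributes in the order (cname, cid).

{(Dee, 22), (Eve, 30), (Eve, 32), (Quin, 22)}

Natural join on cid, price: {(16, 32, Eve, 19, 29, Lyra), (26, 22, Gus, 35, 7, Alpha), (26, 22, Gus, 35, 7, Atlas), (26, 22, Gus, 35, 7, Gamma), (26, 22, Gus, 35, 7, Nova), (26, 30, Eve, 30, 18, Argo), (26, 30, Eve, 30, 18, Beta), (29, 30, Ada, 16, 18, Argo), (29, 30, Ada, 16, 18, Beta), (32, 22, Dee, 39, 7, Alpha), (32, 22, Dee, 39, 7, Atlas), (32, 22, Dee, 39, 7, Gamma), (32, 22, Dee, 39, 7, Nova), (39, 30, Jo, 5, 18, Argo), (39, 30, Jo, 5, 18, Beta), (7, 22, Quin, 13, 7, Alpha), (7, 22, Quin, 13, 7, Atlas), (7, 22, Quin, 13, 7, Gamma), (7, 22, Quin, 13, 7, Nova)}
Natural join on cname: {(16, 32, Eve, 19, 29, Lyra, 40, ops), (26, 22, Gus, 35, 7, Alpha, 13, law), (26, 22, Gus, 35, 7, Atlas, 13, law), (26, 22, Gus, 35, 7, Gamma, 13, law), (26, 22, Gus, 35, 7, Nova, 13, law), (26, 30, Eve, 30, 18, Argo, 40, ops), (26, 30, Eve, 30, 18, Beta, 40, ops), (29, 30, Ada, 16, 18, Argo, 14, p2), (29, 30, Ada, 16, 18, Beta, 14, p2), (32, 22, Dee, 39, 7, Alpha, 35, x3), (32, 22, Dee, 39, 7, Atlas, 35, x3), (32, 22, Dee, 39, 7, Gamma, 35, x3), (32, 22, Dee, 39, 7, Nova, 35, x3), (7, 22, Quin, 13, 7, Alpha, 37, bio), (7, 22, Quin, 13, 7, Atlas, 37, bio), (7, 22, Quin, 13, 7, Gamma, 37, bio), (7, 22, Quin, 13, 7, Nova, 37, bio)}
Filtering on sid >= 29 leaves {(16, 32, Eve, 19, 29, Lyra, 40, ops), (26, 30, Eve, 30, 18, Argo, 40, ops), (26, 30, Eve, 30, 18, Beta, 40, ops), (32, 22, Dee, 39, 7, Alpha, 35, x3), (32, 22, Dee, 39, 7, Atlas, 35, x3), (32, 22, Dee, 39, 7, Gamma, 35, x3), (32, 22, Dee, 39, 7, Nova, 35, x3), (7, 22, Quin, 13, 7, Alpha, 37, bio), (7, 22, Quin, 13, 7, Atlas, 37, bio), (7, 22, Quin, 13, 7, Gamma, 37, bio), (7, 22, Quin, 13, 7, Nova, 37, bio)}.
Keep only column(s) cname, cid (7 duplicate(s) eliminated): {(Dee, 22), (Eve, 30), (Eve, 32), (Quin, 22)}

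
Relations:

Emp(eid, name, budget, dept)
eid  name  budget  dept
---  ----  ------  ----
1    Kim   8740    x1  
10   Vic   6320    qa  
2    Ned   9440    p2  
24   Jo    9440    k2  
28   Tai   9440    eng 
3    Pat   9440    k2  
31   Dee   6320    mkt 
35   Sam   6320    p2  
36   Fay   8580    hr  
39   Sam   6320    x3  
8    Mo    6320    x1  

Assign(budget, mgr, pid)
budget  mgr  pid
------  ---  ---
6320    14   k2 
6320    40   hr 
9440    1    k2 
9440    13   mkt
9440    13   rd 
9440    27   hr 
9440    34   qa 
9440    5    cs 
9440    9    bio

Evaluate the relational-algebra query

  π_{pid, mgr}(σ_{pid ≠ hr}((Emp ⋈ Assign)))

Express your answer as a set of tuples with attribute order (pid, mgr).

{(bio, 9), (cs, 5), (k2, 1), (k2, 14), (mkt, 13), (qa, 34), (rd, 13)}

Joining Emp and Assign on budget yields {(10, Vic, 6320, qa, 14, k2), (10, Vic, 6320, qa, 40, hr), (2, Ned, 9440, p2, 1, k2), (2, Ned, 9440, p2, 13, mkt), (2, Ned, 9440, p2, 13, rd), (2, Ned, 9440, p2, 27, hr), (2, Ned, 9440, p2, 34, qa), (2, Ned, 9440, p2, 5, cs), (2, Ned, 9440, p2, 9, bio), (24, Jo, 9440, k2, 1, k2), (24, Jo, 9440, k2, 13, mkt), (24, Jo, 9440, k2, 13, rd), (24, Jo, 9440, k2, 27, hr), (24, Jo, 9440, k2, 34, qa), (24, Jo, 9440, k2, 5, cs), (24, Jo, 9440, k2, 9, bio), (28, Tai, 9440, eng, 1, k2), (28, Tai, 9440, eng, 13, mkt), (28, Tai, 9440, eng, 13, rd), (28, Tai, 9440, eng, 27, hr), (28, Tai, 9440, eng, 34, qa), (28, Tai, 9440, eng, 5, cs), (28, Tai, 9440, eng, 9, bio), (3, Pat, 9440, k2, 1, k2), (3, Pat, 9440, k2, 13, mkt), (3, Pat, 9440, k2, 13, rd), (3, Pat, 9440, k2, 27, hr), (3, Pat, 9440, k2, 34, qa), (3, Pat, 9440, k2, 5, cs), (3, Pat, 9440, k2, 9, bio), (31, Dee, 6320, mkt, 14, k2), (31, Dee, 6320, mkt, 40, hr), (35, Sam, 6320, p2, 14, k2), (35, Sam, 6320, p2, 40, hr), (39, Sam, 6320, x3, 14, k2), (39, Sam, 6320, x3, 40, hr), (8, Mo, 6320, x1, 14, k2), (8, Mo, 6320, x1, 40, hr)}.
Apply σ_{pid ≠ hr}; surviving tuples: {(10, Vic, 6320, qa, 14, k2), (2, Ned, 9440, p2, 1, k2), (2, Ned, 9440, p2, 13, mkt), (2, Ned, 9440, p2, 13, rd), (2, Ned, 9440, p2, 34, qa), (2, Ned, 9440, p2, 5, cs), (2, Ned, 9440, p2, 9, bio), (24, Jo, 9440, k2, 1, k2), (24, Jo, 9440, k2, 13, mkt), (24, Jo, 9440, k2, 13, rd), (24, Jo, 9440, k2, 34, qa), (24, Jo, 9440, k2, 5, cs), (24, Jo, 9440, k2, 9, bio), (28, Tai, 9440, eng, 1, k2), (28, Tai, 9440, eng, 13, mkt), (28, Tai, 9440, eng, 13, rd), (28, Tai, 9440, eng, 34, qa), (28, Tai, 9440, eng, 5, cs), (28, Tai, 9440, eng, 9, bio), (3, Pat, 9440, k2, 1, k2), (3, Pat, 9440, k2, 13, mkt), (3, Pat, 9440, k2, 13, rd), (3, Pat, 9440, k2, 34, qa), (3, Pat, 9440, k2, 5, cs), (3, Pat, 9440, k2, 9, bio), (31, Dee, 6320, mkt, 14, k2), (35, Sam, 6320, p2, 14, k2), (39, Sam, 6320, x3, 14, k2), (8, Mo, 6320, x1, 14, k2)}
Keep only column(s) pid, mgr (22 duplicate(s) eliminated): {(bio, 9), (cs, 5), (k2, 1), (k2, 14), (mkt, 13), (qa, 34), (rd, 13)}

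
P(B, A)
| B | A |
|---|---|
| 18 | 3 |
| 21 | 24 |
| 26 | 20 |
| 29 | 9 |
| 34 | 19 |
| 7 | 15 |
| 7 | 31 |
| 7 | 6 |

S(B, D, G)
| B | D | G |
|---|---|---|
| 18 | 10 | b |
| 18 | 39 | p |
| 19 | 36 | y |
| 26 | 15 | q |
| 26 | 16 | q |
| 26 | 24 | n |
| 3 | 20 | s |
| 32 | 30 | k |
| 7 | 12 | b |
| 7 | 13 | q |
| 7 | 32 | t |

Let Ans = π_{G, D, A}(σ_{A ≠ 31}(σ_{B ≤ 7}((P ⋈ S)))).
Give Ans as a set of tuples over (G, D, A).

{(b, 12, 15), (b, 12, 6), (q, 13, 15), (q, 13, 6), (t, 32, 15), (t, 32, 6)}

P ⋈ S (natural join on B): {(18, 3, 10, b), (18, 3, 39, p), (26, 20, 15, q), (26, 20, 16, q), (26, 20, 24, n), (7, 15, 12, b), (7, 15, 13, q), (7, 15, 32, t), (7, 31, 12, b), (7, 31, 13, q), (7, 31, 32, t), (7, 6, 12, b), (7, 6, 13, q), (7, 6, 32, t)}
Selection B ≤ 7: {(7, 15, 12, b), (7, 15, 13, q), (7, 15, 32, t), (7, 31, 12, b), (7, 31, 13, q), (7, 31, 32, t), (7, 6, 12, b), (7, 6, 13, q), (7, 6, 32, t)}
Selection A ≠ 31: {(7, 15, 12, b), (7, 15, 13, q), (7, 15, 32, t), (7, 6, 12, b), (7, 6, 13, q), (7, 6, 32, t)}
Projecting to G, D, A: {(b, 12, 15), (b, 12, 6), (q, 13, 15), (q, 13, 6), (t, 32, 15), (t, 32, 6)}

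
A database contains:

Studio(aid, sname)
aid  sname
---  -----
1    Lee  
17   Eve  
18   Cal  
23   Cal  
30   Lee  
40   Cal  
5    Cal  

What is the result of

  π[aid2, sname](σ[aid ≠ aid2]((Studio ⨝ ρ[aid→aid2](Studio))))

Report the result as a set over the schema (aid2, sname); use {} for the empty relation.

{(1, Lee), (18, Cal), (23, Cal), (30, Lee), (40, Cal), (5, Cal)}

ρ[aid→aid2]: schema becomes (aid2, sname); tuples unchanged.
Studio ⋈ ρ[aid→aid2](Studio) (natural join on sname): {(1, Lee, 1), (1, Lee, 30), (17, Eve, 17), (18, Cal, 18), (18, Cal, 23), (18, Cal, 40), (18, Cal, 5), (23, Cal, 18), (23, Cal, 23), (23, Cal, 40), (23, Cal, 5), (30, Lee, 1), (30, Lee, 30), (40, Cal, 18), (40, Cal, 23), (40, Cal, 40), (40, Cal, 5), (5, Cal, 18), (5, Cal, 23), (5, Cal, 40), (5, Cal, 5)}
Selection aid ≠ aid2: {(1, Lee, 30), (18, Cal, 23), (18, Cal, 40), (18, Cal, 5), (23, Cal, 18), (23, Cal, 40), (23, Cal, 5), (30, Lee, 1), (40, Cal, 18), (40, Cal, 23), (40, Cal, 5), (5, Cal, 18), (5, Cal, 23), (5, Cal, 40)}
Keep only column(s) aid2, sname (8 duplicate(s) eliminated): {(1, Lee), (18, Cal), (23, Cal), (30, Lee), (40, Cal), (5, Cal)}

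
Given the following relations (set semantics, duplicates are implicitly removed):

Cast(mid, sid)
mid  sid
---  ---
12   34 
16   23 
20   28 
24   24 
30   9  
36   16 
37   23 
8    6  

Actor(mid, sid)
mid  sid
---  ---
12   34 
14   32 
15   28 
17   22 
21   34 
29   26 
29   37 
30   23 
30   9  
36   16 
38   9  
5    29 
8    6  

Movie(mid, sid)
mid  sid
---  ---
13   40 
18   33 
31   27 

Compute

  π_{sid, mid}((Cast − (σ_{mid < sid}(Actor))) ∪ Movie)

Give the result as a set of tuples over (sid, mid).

{(16, 36), (23, 16), (23, 37), (24, 24), (27, 31), (28, 20), (33, 18), (40, 13), (6, 8), (9, 30)}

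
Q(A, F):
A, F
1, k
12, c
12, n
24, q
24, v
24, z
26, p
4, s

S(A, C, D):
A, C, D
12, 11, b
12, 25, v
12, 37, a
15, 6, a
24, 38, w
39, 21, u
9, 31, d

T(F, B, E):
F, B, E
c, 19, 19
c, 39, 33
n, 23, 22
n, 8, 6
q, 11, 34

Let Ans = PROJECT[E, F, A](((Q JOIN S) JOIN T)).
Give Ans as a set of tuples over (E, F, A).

{(19, c, 12), (22, n, 12), (33, c, 12), (34, q, 24), (6, n, 12)}

Q ⋈ S (natural join on A): {(12, c, 11, b), (12, c, 25, v), (12, c, 37, a), (12, n, 11, b), (12, n, 25, v), (12, n, 37, a), (24, q, 38, w), (24, v, 38, w), (24, z, 38, w)}
(Q JOIN S) ⋈ T (natural join on F): {(12, c, 11, b, 19, 19), (12, c, 11, b, 39, 33), (12, c, 25, v, 19, 19), (12, c, 25, v, 39, 33), (12, c, 37, a, 19, 19), (12, c, 37, a, 39, 33), (12, n, 11, b, 23, 22), (12, n, 11, b, 8, 6), (12, n, 25, v, 23, 22), (12, n, 25, v, 8, 6), (12, n, 37, a, 23, 22), (12, n, 37, a, 8, 6), (24, q, 38, w, 11, 34)}
π_{E, F, A} gives {(19, c, 12), (22, n, 12), (33, c, 12), (34, q, 24), (6, n, 12)} (8 duplicate(s) eliminated).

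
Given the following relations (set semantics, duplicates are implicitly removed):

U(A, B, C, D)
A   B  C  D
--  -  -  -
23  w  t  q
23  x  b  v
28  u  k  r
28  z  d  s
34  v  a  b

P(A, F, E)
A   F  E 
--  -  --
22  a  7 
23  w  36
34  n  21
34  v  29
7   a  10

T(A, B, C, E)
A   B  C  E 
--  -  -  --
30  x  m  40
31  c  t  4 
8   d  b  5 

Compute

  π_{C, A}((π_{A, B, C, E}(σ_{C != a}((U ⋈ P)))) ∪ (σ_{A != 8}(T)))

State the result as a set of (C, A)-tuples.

U ⋈ P (natural join on A): {(23, w, t, q, w, 36), (23, x, b, v, w, 36), (34, v, a, b, n, 21), (34, v, a, b, v, 29)}
Selection C != a: {(23, w, t, q, w, 36), (23, x, b, v, w, 36)}
Projecting to A, B, C, E: {(23, w, t, 36), (23, x, b, 36)}
Selection A != 8: {(30, x, m, 40), (31, c, t, 4)}
Set union of the two operands is {(23, w, t, 36), (23, x, b, 36), (30, x, m, 40), (31, c, t, 4)}.
Projecting to C, A: {(b, 23), (m, 30), (t, 23), (t, 31)}

{(b, 23), (m, 30), (t, 23), (t, 31)}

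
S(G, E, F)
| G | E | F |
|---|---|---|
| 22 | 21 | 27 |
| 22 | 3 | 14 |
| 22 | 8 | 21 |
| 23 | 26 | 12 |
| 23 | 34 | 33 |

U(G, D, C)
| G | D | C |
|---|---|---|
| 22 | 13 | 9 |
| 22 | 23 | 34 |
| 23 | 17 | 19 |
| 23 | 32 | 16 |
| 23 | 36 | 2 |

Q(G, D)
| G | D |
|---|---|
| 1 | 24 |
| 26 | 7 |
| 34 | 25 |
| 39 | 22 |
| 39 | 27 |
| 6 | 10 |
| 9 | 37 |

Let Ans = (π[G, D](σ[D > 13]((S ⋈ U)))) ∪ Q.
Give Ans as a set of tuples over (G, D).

{(1, 24), (22, 23), (23, 17), (23, 32), (23, 36), (26, 7), (34, 25), (39, 22), (39, 27), (6, 10), (9, 37)}

Joining S and U on G yields {(22, 21, 27, 13, 9), (22, 21, 27, 23, 34), (22, 3, 14, 13, 9), (22, 3, 14, 23, 34), (22, 8, 21, 13, 9), (22, 8, 21, 23, 34), (23, 26, 12, 17, 19), (23, 26, 12, 32, 16), (23, 26, 12, 36, 2), (23, 34, 33, 17, 19), (23, 34, 33, 32, 16), (23, 34, 33, 36, 2)}.
Selection D > 13: {(22, 21, 27, 23, 34), (22, 3, 14, 23, 34), (22, 8, 21, 23, 34), (23, 26, 12, 17, 19), (23, 26, 12, 32, 16), (23, 26, 12, 36, 2), (23, 34, 33, 17, 19), (23, 34, 33, 32, 16), (23, 34, 33, 36, 2)}
π[G, D]: project onto (G, D) (5 duplicate(s) eliminated) → {(22, 23), (23, 17), (23, 32), (23, 36)}
Taking the union: {(1, 24), (22, 23), (23, 17), (23, 32), (23, 36), (26, 7), (34, 25), (39, 22), (39, 27), (6, 10), (9, 37)}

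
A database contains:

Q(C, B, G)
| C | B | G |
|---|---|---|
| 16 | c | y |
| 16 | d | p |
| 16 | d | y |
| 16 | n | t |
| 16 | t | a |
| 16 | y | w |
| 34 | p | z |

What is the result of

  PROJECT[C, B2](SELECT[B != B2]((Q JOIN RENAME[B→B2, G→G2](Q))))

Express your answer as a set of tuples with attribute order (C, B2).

ρ[B→B2, G→G2]: schema becomes (C, B2, G2); tuples unchanged.
Joining Q and RENAME[B→B2, G→G2](Q) on C yields {(16, c, y, c, y), (16, c, y, d, p), (16, c, y, d, y), (16, c, y, n, t), (16, c, y, t, a), (16, c, y, y, w), (16, d, p, c, y), (16, d, p, d, p), (16, d, p, d, y), (16, d, p, n, t), (16, d, p, t, a), (16, d, p, y, w), (16, d, y, c, y), (16, d, y, d, p), (16, d, y, d, y), (16, d, y, n, t), (16, d, y, t, a), (16, d, y, y, w), (16, n, t, c, y), (16, n, t, d, p), (16, n, t, d, y), (16, n, t, n, t), (16, n, t, t, a), (16, n, t, y, w), (16, t, a, c, y), (16, t, a, d, p), (16, t, a, d, y), (16, t, a, n, t), (16, t, a, t, a), (16, t, a, y, w), (16, y, w, c, y), (16, y, w, d, p), (16, y, w, d, y), (16, y, w, n, t), (16, y, w, t, a), (16, y, w, y, w), (34, p, z, p, z)}.
Apply σ_{B != B2}; surviving tuples: {(16, c, y, d, p), (16, c, y, d, y), (16, c, y, n, t), (16, c, y, t, a), (16, c, y, y, w), (16, d, p, c, y), (16, d, p, n, t), (16, d, p, t, a), (16, d, p, y, w), (16, d, y, c, y), (16, d, y, n, t), (16, d, y, t, a), (16, d, y, y, w), (16, n, t, c, y), (16, n, t, d, p), (16, n, t, d, y), (16, n, t, t, a), (16, n, t, y, w), (16, t, a, c, y), (16, t, a, d, p), (16, t, a, d, y), (16, t, a, n, t), (16, t, a, y, w), (16, y, w, c, y), (16, y, w, d, p), (16, y, w, d, y), (16, y, w, n, t), (16, y, w, t, a)}
π[C, B2]: project onto (C, B2) (23 duplicate(s) eliminated) → {(16, c), (16, d), (16, n), (16, t), (16, y)}

{(16, c), (16, d), (16, n), (16, t), (16, y)}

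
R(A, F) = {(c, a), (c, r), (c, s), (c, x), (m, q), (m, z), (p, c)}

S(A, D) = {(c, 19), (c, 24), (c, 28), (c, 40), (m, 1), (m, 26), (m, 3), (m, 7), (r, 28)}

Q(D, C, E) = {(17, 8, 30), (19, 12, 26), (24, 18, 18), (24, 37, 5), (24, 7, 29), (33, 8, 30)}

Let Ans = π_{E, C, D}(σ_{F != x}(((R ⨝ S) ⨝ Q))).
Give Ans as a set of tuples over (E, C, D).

R ⋈ S (natural join on A): {(c, a, 19), (c, a, 24), (c, a, 28), (c, a, 40), (c, r, 19), (c, r, 24), (c, r, 28), (c, r, 40), (c, s, 19), (c, s, 24), (c, s, 28), (c, s, 40), (c, x, 19), (c, x, 24), (c, x, 28), (c, x, 40), (m, q, 1), (m, q, 26), (m, q, 3), (m, q, 7), (m, z, 1), (m, z, 26), (m, z, 3), (m, z, 7)}
(R ⨝ S) ⋈ Q (natural join on D): {(c, a, 19, 12, 26), (c, a, 24, 18, 18), (c, a, 24, 37, 5), (c, a, 24, 7, 29), (c, r, 19, 12, 26), (c, r, 24, 18, 18), (c, r, 24, 37, 5), (c, r, 24, 7, 29), (c, s, 19, 12, 26), (c, s, 24, 18, 18), (c, s, 24, 37, 5), (c, s, 24, 7, 29), (c, x, 19, 12, 26), (c, x, 24, 18, 18), (c, x, 24, 37, 5), (c, x, 24, 7, 29)}
σ[F != x]: keep tuples satisfying F != x → {(c, a, 19, 12, 26), (c, a, 24, 18, 18), (c, a, 24, 37, 5), (c, a, 24, 7, 29), (c, r, 19, 12, 26), (c, r, 24, 18, 18), (c, r, 24, 37, 5), (c, r, 24, 7, 29), (c, s, 19, 12, 26), (c, s, 24, 18, 18), (c, s, 24, 37, 5), (c, s, 24, 7, 29)}
π_{E, C, D} gives {(18, 18, 24), (26, 12, 19), (29, 7, 24), (5, 37, 24)} (8 duplicate(s) eliminated).

{(18, 18, 24), (26, 12, 19), (29, 7, 24), (5, 37, 24)}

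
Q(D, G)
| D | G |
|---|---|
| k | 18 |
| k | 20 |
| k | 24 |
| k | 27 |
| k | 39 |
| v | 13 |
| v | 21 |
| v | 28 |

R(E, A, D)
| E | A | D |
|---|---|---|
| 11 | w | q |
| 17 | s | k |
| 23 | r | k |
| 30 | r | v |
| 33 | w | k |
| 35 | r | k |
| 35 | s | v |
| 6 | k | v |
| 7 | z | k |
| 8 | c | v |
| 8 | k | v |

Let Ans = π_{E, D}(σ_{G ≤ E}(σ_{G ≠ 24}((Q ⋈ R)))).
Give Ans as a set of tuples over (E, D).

{(23, k), (30, v), (33, k), (35, k), (35, v)}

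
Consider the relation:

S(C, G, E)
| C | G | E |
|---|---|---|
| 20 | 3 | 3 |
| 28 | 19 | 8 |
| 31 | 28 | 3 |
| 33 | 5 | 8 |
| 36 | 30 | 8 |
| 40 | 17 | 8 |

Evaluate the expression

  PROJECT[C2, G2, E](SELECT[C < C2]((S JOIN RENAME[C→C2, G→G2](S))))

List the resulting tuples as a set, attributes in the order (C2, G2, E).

ρ[C→C2, G→G2]: schema becomes (C2, G2, E); tuples unchanged.
S ⋈ RENAME[C→C2, G→G2](S) (natural join on E): {(20, 3, 3, 20, 3), (20, 3, 3, 31, 28), (28, 19, 8, 28, 19), (28, 19, 8, 33, 5), (28, 19, 8, 36, 30), (28, 19, 8, 40, 17), (31, 28, 3, 20, 3), (31, 28, 3, 31, 28), (33, 5, 8, 28, 19), (33, 5, 8, 33, 5), (33, 5, 8, 36, 30), (33, 5, 8, 40, 17), (36, 30, 8, 28, 19), (36, 30, 8, 33, 5), (36, 30, 8, 36, 30), (36, 30, 8, 40, 17), (40, 17, 8, 28, 19), (40, 17, 8, 33, 5), (40, 17, 8, 36, 30), (40, 17, 8, 40, 17)}
Apply σ_{C < C2}; surviving tuples: {(20, 3, 3, 31, 28), (28, 19, 8, 33, 5), (28, 19, 8, 36, 30), (28, 19, 8, 40, 17), (33, 5, 8, 36, 30), (33, 5, 8, 40, 17), (36, 30, 8, 40, 17)}
π_{C2, G2, E} gives {(31, 28, 3), (33, 5, 8), (36, 30, 8), (40, 17, 8)} (3 duplicate(s) eliminated).

{(31, 28, 3), (33, 5, 8), (36, 30, 8), (40, 17, 8)}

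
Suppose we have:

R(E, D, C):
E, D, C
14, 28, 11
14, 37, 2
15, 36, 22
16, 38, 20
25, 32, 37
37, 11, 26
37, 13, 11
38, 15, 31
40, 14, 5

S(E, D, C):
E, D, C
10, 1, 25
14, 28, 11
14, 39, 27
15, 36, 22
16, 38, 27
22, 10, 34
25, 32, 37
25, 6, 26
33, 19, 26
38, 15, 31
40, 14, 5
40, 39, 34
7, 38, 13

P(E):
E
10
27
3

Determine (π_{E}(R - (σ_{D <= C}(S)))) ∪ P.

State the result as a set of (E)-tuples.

{10, 14, 15, 16, 27, 3, 37, 40}

Filtering on D <= C leaves {(10, 1, 25), (22, 10, 34), (25, 32, 37), (25, 6, 26), (33, 19, 26), (38, 15, 31)}.
Set difference of the two operands is {(14, 28, 11), (14, 37, 2), (15, 36, 22), (16, 38, 20), (37, 11, 26), (37, 13, 11), (40, 14, 5)}.
Keep only column(s) E (2 duplicate(s) eliminated): {14, 15, 16, 37, 40}
Set union of the two operands is {10, 14, 15, 16, 27, 3, 37, 40}.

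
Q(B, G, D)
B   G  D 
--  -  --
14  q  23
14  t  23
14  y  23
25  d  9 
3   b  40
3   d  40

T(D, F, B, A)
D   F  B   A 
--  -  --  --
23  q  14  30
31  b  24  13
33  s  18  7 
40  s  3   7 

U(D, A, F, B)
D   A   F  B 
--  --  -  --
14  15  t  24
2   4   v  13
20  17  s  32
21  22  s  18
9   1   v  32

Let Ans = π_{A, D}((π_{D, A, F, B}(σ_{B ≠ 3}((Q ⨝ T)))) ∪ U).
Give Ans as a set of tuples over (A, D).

Joining Q and T on B, D yields {(14, q, 23, q, 30), (14, t, 23, q, 30), (14, y, 23, q, 30), (3, b, 40, s, 7), (3, d, 40, s, 7)}.
Selection B ≠ 3: {(14, q, 23, q, 30), (14, t, 23, q, 30), (14, y, 23, q, 30)}
π_{D, A, F, B} gives {(23, 30, q, 14)} (2 duplicate(s) eliminated).
Union: {(23, 30, q, 14)} with {(14, 15, t, 24), (2, 4, v, 13), (20, 17, s, 32), (21, 22, s, 18), (9, 1, v, 32)} → {(14, 15, t, 24), (2, 4, v, 13), (20, 17, s, 32), (21, 22, s, 18), (23, 30, q, 14), (9, 1, v, 32)}
π_{A, D} gives {(1, 9), (15, 14), (17, 20), (22, 21), (30, 23), (4, 2)}.

{(1, 9), (15, 14), (17, 20), (22, 21), (30, 23), (4, 2)}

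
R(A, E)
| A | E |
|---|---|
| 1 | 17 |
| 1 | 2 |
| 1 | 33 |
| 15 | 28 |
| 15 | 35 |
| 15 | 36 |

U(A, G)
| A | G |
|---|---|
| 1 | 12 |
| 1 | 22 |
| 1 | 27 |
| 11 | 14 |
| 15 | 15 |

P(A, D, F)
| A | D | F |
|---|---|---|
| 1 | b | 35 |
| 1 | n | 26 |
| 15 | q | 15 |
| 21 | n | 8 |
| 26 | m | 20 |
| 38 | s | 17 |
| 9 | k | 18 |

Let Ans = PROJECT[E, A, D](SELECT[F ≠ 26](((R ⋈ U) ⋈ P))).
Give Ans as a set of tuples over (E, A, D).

R ⋈ U (natural join on A): {(1, 17, 12), (1, 17, 22), (1, 17, 27), (1, 2, 12), (1, 2, 22), (1, 2, 27), (1, 33, 12), (1, 33, 22), (1, 33, 27), (15, 28, 15), (15, 35, 15), (15, 36, 15)}
(R ⋈ U) ⋈ P (natural join on A): {(1, 17, 12, b, 35), (1, 17, 12, n, 26), (1, 17, 22, b, 35), (1, 17, 22, n, 26), (1, 17, 27, b, 35), (1, 17, 27, n, 26), (1, 2, 12, b, 35), (1, 2, 12, n, 26), (1, 2, 22, b, 35), (1, 2, 22, n, 26), (1, 2, 27, b, 35), (1, 2, 27, n, 26), (1, 33, 12, b, 35), (1, 33, 12, n, 26), (1, 33, 22, b, 35), (1, 33, 22, n, 26), (1, 33, 27, b, 35), (1, 33, 27, n, 26), (15, 28, 15, q, 15), (15, 35, 15, q, 15), (15, 36, 15, q, 15)}
Apply σ_{F ≠ 26}; surviving tuples: {(1, 17, 12, b, 35), (1, 17, 22, b, 35), (1, 17, 27, b, 35), (1, 2, 12, b, 35), (1, 2, 22, b, 35), (1, 2, 27, b, 35), (1, 33, 12, b, 35), (1, 33, 22, b, 35), (1, 33, 27, b, 35), (15, 28, 15, q, 15), (15, 35, 15, q, 15), (15, 36, 15, q, 15)}
Keep only column(s) E, A, D (6 duplicate(s) eliminated): {(17, 1, b), (2, 1, b), (28, 15, q), (33, 1, b), (35, 15, q), (36, 15, q)}

{(17, 1, b), (2, 1, b), (28, 15, q), (33, 1, b), (35, 15, q), (36, 15, q)}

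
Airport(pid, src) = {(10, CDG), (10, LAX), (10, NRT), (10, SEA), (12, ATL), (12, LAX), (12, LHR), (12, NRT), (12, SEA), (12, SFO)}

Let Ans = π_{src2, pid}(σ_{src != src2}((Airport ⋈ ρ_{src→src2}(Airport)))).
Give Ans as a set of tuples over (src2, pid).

{(ATL, 12), (CDG, 10), (LAX, 10), (LAX, 12), (LHR, 12), (NRT, 10), (NRT, 12), (SEA, 10), (SEA, 12), (SFO, 12)}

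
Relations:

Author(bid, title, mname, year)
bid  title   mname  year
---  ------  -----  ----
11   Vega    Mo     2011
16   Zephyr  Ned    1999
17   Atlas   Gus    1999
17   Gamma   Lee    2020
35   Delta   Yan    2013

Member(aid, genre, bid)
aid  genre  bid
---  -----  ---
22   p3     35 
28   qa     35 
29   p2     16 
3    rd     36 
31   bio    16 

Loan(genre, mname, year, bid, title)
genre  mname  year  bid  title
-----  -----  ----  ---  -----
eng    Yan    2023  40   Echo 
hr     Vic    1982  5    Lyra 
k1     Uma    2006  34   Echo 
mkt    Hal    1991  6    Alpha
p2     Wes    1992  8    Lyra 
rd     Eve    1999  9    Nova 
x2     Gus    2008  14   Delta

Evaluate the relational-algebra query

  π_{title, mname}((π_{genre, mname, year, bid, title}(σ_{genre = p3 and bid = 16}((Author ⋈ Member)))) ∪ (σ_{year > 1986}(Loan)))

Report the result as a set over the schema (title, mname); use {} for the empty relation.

Natural join on bid: {(16, Zephyr, Ned, 1999, 29, p2), (16, Zephyr, Ned, 1999, 31, bio), (35, Delta, Yan, 2013, 22, p3), (35, Delta, Yan, 2013, 28, qa)}
σ[genre = p3 and bid = 16]: keep tuples satisfying genre = p3 and bid = 16 → {}
Projecting to genre, mname, year, bid, title: {}
σ[year > 1986]: keep tuples satisfying year > 1986 → {(eng, Yan, 2023, 40, Echo), (k1, Uma, 2006, 34, Echo), (mkt, Hal, 1991, 6, Alpha), (p2, Wes, 1992, 8, Lyra), (rd, Eve, 1999, 9, Nova), (x2, Gus, 2008, 14, Delta)}
Union: {} with {(eng, Yan, 2023, 40, Echo), (k1, Uma, 2006, 34, Echo), (mkt, Hal, 1991, 6, Alpha), (p2, Wes, 1992, 8, Lyra), (rd, Eve, 1999, 9, Nova), (x2, Gus, 2008, 14, Delta)} → {(eng, Yan, 2023, 40, Echo), (k1, Uma, 2006, 34, Echo), (mkt, Hal, 1991, 6, Alpha), (p2, Wes, 1992, 8, Lyra), (rd, Eve, 1999, 9, Nova), (x2, Gus, 2008, 14, Delta)}
Projecting to title, mname: {(Alpha, Hal), (Delta, Gus), (Echo, Uma), (Echo, Yan), (Lyra, Wes), (Nova, Eve)}

{(Alpha, Hal), (Delta, Gus), (Echo, Uma), (Echo, Yan), (Lyra, Wes), (Nova, Eve)}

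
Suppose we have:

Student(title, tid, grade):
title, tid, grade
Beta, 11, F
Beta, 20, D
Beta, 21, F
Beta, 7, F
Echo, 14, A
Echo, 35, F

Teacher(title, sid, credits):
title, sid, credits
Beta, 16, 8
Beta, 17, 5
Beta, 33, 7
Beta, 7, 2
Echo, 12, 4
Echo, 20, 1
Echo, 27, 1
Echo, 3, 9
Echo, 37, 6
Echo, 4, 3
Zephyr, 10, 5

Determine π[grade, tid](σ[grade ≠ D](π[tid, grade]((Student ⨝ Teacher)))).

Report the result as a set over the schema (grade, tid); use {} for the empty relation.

Natural join on title: {(Beta, 11, F, 16, 8), (Beta, 11, F, 17, 5), (Beta, 11, F, 33, 7), (Beta, 11, F, 7, 2), (Beta, 20, D, 16, 8), (Beta, 20, D, 17, 5), (Beta, 20, D, 33, 7), (Beta, 20, D, 7, 2), (Beta, 21, F, 16, 8), (Beta, 21, F, 17, 5), (Beta, 21, F, 33, 7), (Beta, 21, F, 7, 2), (Beta, 7, F, 16, 8), (Beta, 7, F, 17, 5), (Beta, 7, F, 33, 7), (Beta, 7, F, 7, 2), (Echo, 14, A, 12, 4), (Echo, 14, A, 20, 1), (Echo, 14, A, 27, 1), (Echo, 14, A, 3, 9), (Echo, 14, A, 37, 6), (Echo, 14, A, 4, 3), (Echo, 35, F, 12, 4), (Echo, 35, F, 20, 1), (Echo, 35, F, 27, 1), (Echo, 35, F, 3, 9), (Echo, 35, F, 37, 6), (Echo, 35, F, 4, 3)}
Projecting to tid, grade (22 duplicate(s) eliminated): {(11, F), (14, A), (20, D), (21, F), (35, F), (7, F)}
Apply σ_{grade ≠ D}; surviving tuples: {(11, F), (14, A), (21, F), (35, F), (7, F)}
Projecting to grade, tid: {(A, 14), (F, 11), (F, 21), (F, 35), (F, 7)}

{(A, 14), (F, 11), (F, 21), (F, 35), (F, 7)}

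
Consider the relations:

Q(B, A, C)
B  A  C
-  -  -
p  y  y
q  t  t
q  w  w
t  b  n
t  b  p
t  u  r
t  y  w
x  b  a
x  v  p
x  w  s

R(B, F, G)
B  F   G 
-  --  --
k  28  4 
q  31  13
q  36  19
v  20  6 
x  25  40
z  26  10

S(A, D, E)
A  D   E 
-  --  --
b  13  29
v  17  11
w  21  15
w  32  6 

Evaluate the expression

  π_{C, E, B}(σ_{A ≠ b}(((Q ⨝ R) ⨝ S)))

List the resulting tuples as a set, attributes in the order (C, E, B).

{(p, 11, x), (s, 15, x), (s, 6, x), (w, 15, q), (w, 6, q)}

Joining Q and R on B yields {(q, t, t, 31, 13), (q, t, t, 36, 19), (q, w, w, 31, 13), (q, w, w, 36, 19), (x, b, a, 25, 40), (x, v, p, 25, 40), (x, w, s, 25, 40)}.
Joining (Q ⨝ R) and S on A yields {(q, w, w, 31, 13, 21, 15), (q, w, w, 31, 13, 32, 6), (q, w, w, 36, 19, 21, 15), (q, w, w, 36, 19, 32, 6), (x, b, a, 25, 40, 13, 29), (x, v, p, 25, 40, 17, 11), (x, w, s, 25, 40, 21, 15), (x, w, s, 25, 40, 32, 6)}.
Filtering on A ≠ b leaves {(q, w, w, 31, 13, 21, 15), (q, w, w, 31, 13, 32, 6), (q, w, w, 36, 19, 21, 15), (q, w, w, 36, 19, 32, 6), (x, v, p, 25, 40, 17, 11), (x, w, s, 25, 40, 21, 15), (x, w, s, 25, 40, 32, 6)}.
π[C, E, B]: project onto (C, E, B) (2 duplicate(s) eliminated) → {(p, 11, x), (s, 15, x), (s, 6, x), (w, 15, q), (w, 6, q)}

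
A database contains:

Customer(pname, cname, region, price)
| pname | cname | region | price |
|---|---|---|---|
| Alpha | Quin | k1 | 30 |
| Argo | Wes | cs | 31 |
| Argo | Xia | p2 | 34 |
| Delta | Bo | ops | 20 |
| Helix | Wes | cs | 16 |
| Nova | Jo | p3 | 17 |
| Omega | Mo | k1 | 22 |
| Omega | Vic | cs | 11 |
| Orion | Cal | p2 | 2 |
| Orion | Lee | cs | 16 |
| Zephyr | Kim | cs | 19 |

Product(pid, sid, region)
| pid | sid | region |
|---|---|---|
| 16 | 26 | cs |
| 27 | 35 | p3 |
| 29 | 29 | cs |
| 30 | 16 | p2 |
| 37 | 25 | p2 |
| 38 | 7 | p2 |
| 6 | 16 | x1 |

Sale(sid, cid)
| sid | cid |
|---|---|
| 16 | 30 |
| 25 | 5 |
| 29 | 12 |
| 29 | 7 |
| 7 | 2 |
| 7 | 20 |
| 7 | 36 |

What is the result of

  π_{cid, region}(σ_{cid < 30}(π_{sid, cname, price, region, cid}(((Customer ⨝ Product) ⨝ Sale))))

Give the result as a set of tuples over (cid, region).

{(12, cs), (2, p2), (20, p2), (5, p2), (7, cs)}

Joining Customer and Product on region yields {(Argo, Wes, cs, 31, 16, 26), (Argo, Wes, cs, 31, 29, 29), (Argo, Xia, p2, 34, 30, 16), (Argo, Xia, p2, 34, 37, 25), (Argo, Xia, p2, 34, 38, 7), (Helix, Wes, cs, 16, 16, 26), (Helix, Wes, cs, 16, 29, 29), (Nova, Jo, p3, 17, 27, 35), (Omega, Vic, cs, 11, 16, 26), (Omega, Vic, cs, 11, 29, 29), (Orion, Cal, p2, 2, 30, 16), (Orion, Cal, p2, 2, 37, 25), (Orion, Cal, p2, 2, 38, 7), (Orion, Lee, cs, 16, 16, 26), (Orion, Lee, cs, 16, 29, 29), (Zephyr, Kim, cs, 19, 16, 26), (Zephyr, Kim, cs, 19, 29, 29)}.
Joining (Customer ⨝ Product) and Sale on sid yields {(Argo, Wes, cs, 31, 29, 29, 12), (Argo, Wes, cs, 31, 29, 29, 7), (Argo, Xia, p2, 34, 30, 16, 30), (Argo, Xia, p2, 34, 37, 25, 5), (Argo, Xia, p2, 34, 38, 7, 2), (Argo, Xia, p2, 34, 38, 7, 20), (Argo, Xia, p2, 34, 38, 7, 36), (Helix, Wes, cs, 16, 29, 29, 12), (Helix, Wes, cs, 16, 29, 29, 7), (Omega, Vic, cs, 11, 29, 29, 12), (Omega, Vic, cs, 11, 29, 29, 7), (Orion, Cal, p2, 2, 30, 16, 30), (Orion, Cal, p2, 2, 37, 25, 5), (Orion, Cal, p2, 2, 38, 7, 2), (Orion, Cal, p2, 2, 38, 7, 20), (Orion, Cal, p2, 2, 38, 7, 36), (Orion, Lee, cs, 16, 29, 29, 12), (Orion, Lee, cs, 16, 29, 29, 7), (Zephyr, Kim, cs, 19, 29, 29, 12), (Zephyr, Kim, cs, 19, 29, 29, 7)}.
π[sid, cname, price, region, cid]: project onto (sid, cname, price, region, cid) → {(16, Cal, 2, p2, 30), (16, Xia, 34, p2, 30), (25, Cal, 2, p2, 5), (25, Xia, 34, p2, 5), (29, Kim, 19, cs, 12), (29, Kim, 19, cs, 7), (29, Lee, 16, cs, 12), (29, Lee, 16, cs, 7), (29, Vic, 11, cs, 12), (29, Vic, 11, cs, 7), (29, Wes, 16, cs, 12), (29, Wes, 16, cs, 7), (29, Wes, 31, cs, 12), (29, Wes, 31, cs, 7), (7, Cal, 2, p2, 2), (7, Cal, 2, p2, 20), (7, Cal, 2, p2, 36), (7, Xia, 34, p2, 2), (7, Xia, 34, p2, 20), (7, Xia, 34, p2, 36)}
Selection cid < 30: {(25, Cal, 2, p2, 5), (25, Xia, 34, p2, 5), (29, Kim, 19, cs, 12), (29, Kim, 19, cs, 7), (29, Lee, 16, cs, 12), (29, Lee, 16, cs, 7), (29, Vic, 11, cs, 12), (29, Vic, 11, cs, 7), (29, Wes, 16, cs, 12), (29, Wes, 16, cs, 7), (29, Wes, 31, cs, 12), (29, Wes, 31, cs, 7), (7, Cal, 2, p2, 2), (7, Cal, 2, p2, 20), (7, Xia, 34, p2, 2), (7, Xia, 34, p2, 20)}
π[cid, region]: project onto (cid, region) (11 duplicate(s) eliminated) → {(12, cs), (2, p2), (20, p2), (5, p2), (7, cs)}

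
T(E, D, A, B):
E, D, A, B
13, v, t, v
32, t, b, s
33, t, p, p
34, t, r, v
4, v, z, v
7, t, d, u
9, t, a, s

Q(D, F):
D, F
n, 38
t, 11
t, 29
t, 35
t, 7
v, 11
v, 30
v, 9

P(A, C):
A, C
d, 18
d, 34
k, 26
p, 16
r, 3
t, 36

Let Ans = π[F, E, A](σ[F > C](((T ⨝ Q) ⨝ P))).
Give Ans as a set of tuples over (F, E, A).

T ⋈ Q (natural join on D): {(13, v, t, v, 11), (13, v, t, v, 30), (13, v, t, v, 9), (32, t, b, s, 11), (32, t, b, s, 29), (32, t, b, s, 35), (32, t, b, s, 7), (33, t, p, p, 11), (33, t, p, p, 29), (33, t, p, p, 35), (33, t, p, p, 7), (34, t, r, v, 11), (34, t, r, v, 29), (34, t, r, v, 35), (34, t, r, v, 7), (4, v, z, v, 11), (4, v, z, v, 30), (4, v, z, v, 9), (7, t, d, u, 11), (7, t, d, u, 29), (7, t, d, u, 35), (7, t, d, u, 7), (9, t, a, s, 11), (9, t, a, s, 29), (9, t, a, s, 35), (9, t, a, s, 7)}
(T ⨝ Q) ⋈ P (natural join on A): {(13, v, t, v, 11, 36), (13, v, t, v, 30, 36), (13, v, t, v, 9, 36), (33, t, p, p, 11, 16), (33, t, p, p, 29, 16), (33, t, p, p, 35, 16), (33, t, p, p, 7, 16), (34, t, r, v, 11, 3), (34, t, r, v, 29, 3), (34, t, r, v, 35, 3), (34, t, r, v, 7, 3), (7, t, d, u, 11, 18), (7, t, d, u, 11, 34), (7, t, d, u, 29, 18), (7, t, d, u, 29, 34), (7, t, d, u, 35, 18), (7, t, d, u, 35, 34), (7, t, d, u, 7, 18), (7, t, d, u, 7, 34)}
Filtering on F > C leaves {(33, t, p, p, 29, 16), (33, t, p, p, 35, 16), (34, t, r, v, 11, 3), (34, t, r, v, 29, 3), (34, t, r, v, 35, 3), (34, t, r, v, 7, 3), (7, t, d, u, 29, 18), (7, t, d, u, 35, 18), (7, t, d, u, 35, 34)}.
Keep only column(s) F, E, A (1 duplicate(s) eliminated): {(11, 34, r), (29, 33, p), (29, 34, r), (29, 7, d), (35, 33, p), (35, 34, r), (35, 7, d), (7, 34, r)}

{(11, 34, r), (29, 33, p), (29, 34, r), (29, 7, d), (35, 33, p), (35, 34, r), (35, 7, d), (7, 34, r)}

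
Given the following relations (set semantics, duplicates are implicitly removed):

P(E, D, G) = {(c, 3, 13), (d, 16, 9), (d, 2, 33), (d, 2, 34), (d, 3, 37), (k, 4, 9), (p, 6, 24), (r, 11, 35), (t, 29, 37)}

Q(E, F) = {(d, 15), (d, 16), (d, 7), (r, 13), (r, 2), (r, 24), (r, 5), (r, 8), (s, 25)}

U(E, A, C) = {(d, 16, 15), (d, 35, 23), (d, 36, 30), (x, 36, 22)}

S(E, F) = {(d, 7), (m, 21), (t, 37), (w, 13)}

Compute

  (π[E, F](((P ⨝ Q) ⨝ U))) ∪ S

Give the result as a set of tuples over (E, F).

{(d, 15), (d, 16), (d, 7), (m, 21), (t, 37), (w, 13)}

Joining P and Q on E yields {(d, 16, 9, 15), (d, 16, 9, 16), (d, 16, 9, 7), (d, 2, 33, 15), (d, 2, 33, 16), (d, 2, 33, 7), (d, 2, 34, 15), (d, 2, 34, 16), (d, 2, 34, 7), (d, 3, 37, 15), (d, 3, 37, 16), (d, 3, 37, 7), (r, 11, 35, 13), (r, 11, 35, 2), (r, 11, 35, 24), (r, 11, 35, 5), (r, 11, 35, 8)}.
Joining (P ⨝ Q) and U on E yields {(d, 16, 9, 15, 16, 15), (d, 16, 9, 15, 35, 23), (d, 16, 9, 15, 36, 30), (d, 16, 9, 16, 16, 15), (d, 16, 9, 16, 35, 23), (d, 16, 9, 16, 36, 30), (d, 16, 9, 7, 16, 15), (d, 16, 9, 7, 35, 23), (d, 16, 9, 7, 36, 30), (d, 2, 33, 15, 16, 15), (d, 2, 33, 15, 35, 23), (d, 2, 33, 15, 36, 30), (d, 2, 33, 16, 16, 15), (d, 2, 33, 16, 35, 23), (d, 2, 33, 16, 36, 30), (d, 2, 33, 7, 16, 15), (d, 2, 33, 7, 35, 23), (d, 2, 33, 7, 36, 30), (d, 2, 34, 15, 16, 15), (d, 2, 34, 15, 35, 23), (d, 2, 34, 15, 36, 30), (d, 2, 34, 16, 16, 15), (d, 2, 34, 16, 35, 23), (d, 2, 34, 16, 36, 30), (d, 2, 34, 7, 16, 15), (d, 2, 34, 7, 35, 23), (d, 2, 34, 7, 36, 30), (d, 3, 37, 15, 16, 15), (d, 3, 37, 15, 35, 23), (d, 3, 37, 15, 36, 30), (d, 3, 37, 16, 16, 15), (d, 3, 37, 16, 35, 23), (d, 3, 37, 16, 36, 30), (d, 3, 37, 7, 16, 15), (d, 3, 37, 7, 35, 23), (d, 3, 37, 7, 36, 30)}.
Projecting to E, F (33 duplicate(s) eliminated): {(d, 15), (d, 16), (d, 7)}
Union: {(d, 15), (d, 16), (d, 7)} with {(d, 7), (m, 21), (t, 37), (w, 13)} → {(d, 15), (d, 16), (d, 7), (m, 21), (t, 37), (w, 13)}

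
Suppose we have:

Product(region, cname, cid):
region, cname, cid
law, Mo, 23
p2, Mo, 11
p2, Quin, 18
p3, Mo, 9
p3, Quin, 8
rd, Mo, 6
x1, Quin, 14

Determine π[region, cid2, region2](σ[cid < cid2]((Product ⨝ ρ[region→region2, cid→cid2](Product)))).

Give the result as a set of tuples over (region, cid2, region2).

ρ[region→region2, cid→cid2]: schema becomes (region2, cname, cid2); tuples unchanged.
Product ⋈ ρ[region→region2, cid→cid2](Product) (natural join on cname): {(law, Mo, 23, law, 23), (law, Mo, 23, p2, 11), (law, Mo, 23, p3, 9), (law, Mo, 23, rd, 6), (p2, Mo, 11, law, 23), (p2, Mo, 11, p2, 11), (p2, Mo, 11, p3, 9), (p2, Mo, 11, rd, 6), (p2, Quin, 18, p2, 18), (p2, Quin, 18, p3, 8), (p2, Quin, 18, x1, 14), (p3, Mo, 9, law, 23), (p3, Mo, 9, p2, 11), (p3, Mo, 9, p3, 9), (p3, Mo, 9, rd, 6), (p3, Quin, 8, p2, 18), (p3, Quin, 8, p3, 8), (p3, Quin, 8, x1, 14), (rd, Mo, 6, law, 23), (rd, Mo, 6, p2, 11), (rd, Mo, 6, p3, 9), (rd, Mo, 6, rd, 6), (x1, Quin, 14, p2, 18), (x1, Quin, 14, p3, 8), (x1, Quin, 14, x1, 14)}
Filtering on cid < cid2 leaves {(p2, Mo, 11, law, 23), (p3, Mo, 9, law, 23), (p3, Mo, 9, p2, 11), (p3, Quin, 8, p2, 18), (p3, Quin, 8, x1, 14), (rd, Mo, 6, law, 23), (rd, Mo, 6, p2, 11), (rd, Mo, 6, p3, 9), (x1, Quin, 14, p2, 18)}.
Keep only column(s) region, cid2, region2: {(p2, 23, law), (p3, 11, p2), (p3, 14, x1), (p3, 18, p2), (p3, 23, law), (rd, 11, p2), (rd, 23, law), (rd, 9, p3), (x1, 18, p2)}

{(p2, 23, law), (p3, 11, p2), (p3, 14, x1), (p3, 18, p2), (p3, 23, law), (rd, 11, p2), (rd, 23, law), (rd, 9, p3), (x1, 18, p2)}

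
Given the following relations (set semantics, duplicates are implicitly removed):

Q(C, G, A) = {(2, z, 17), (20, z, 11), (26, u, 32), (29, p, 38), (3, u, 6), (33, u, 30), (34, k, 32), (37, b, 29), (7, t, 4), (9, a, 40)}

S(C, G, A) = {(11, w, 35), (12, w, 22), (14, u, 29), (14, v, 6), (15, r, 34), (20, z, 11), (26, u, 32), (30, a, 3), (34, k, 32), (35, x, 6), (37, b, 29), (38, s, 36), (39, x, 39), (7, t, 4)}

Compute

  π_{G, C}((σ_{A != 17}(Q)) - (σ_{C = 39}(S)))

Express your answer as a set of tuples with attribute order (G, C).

σ[A != 17]: keep tuples satisfying A != 17 → {(20, z, 11), (26, u, 32), (29, p, 38), (3, u, 6), (33, u, 30), (34, k, 32), (37, b, 29), (7, t, 4), (9, a, 40)}
σ[C = 39]: keep tuples satisfying C = 39 → {(39, x, 39)}
Set difference of the two operands is {(20, z, 11), (26, u, 32), (29, p, 38), (3, u, 6), (33, u, 30), (34, k, 32), (37, b, 29), (7, t, 4), (9, a, 40)}.
Keep only column(s) G, C: {(a, 9), (b, 37), (k, 34), (p, 29), (t, 7), (u, 26), (u, 3), (u, 33), (z, 20)}

{(a, 9), (b, 37), (k, 34), (p, 29), (t, 7), (u, 26), (u, 3), (u, 33), (z, 20)}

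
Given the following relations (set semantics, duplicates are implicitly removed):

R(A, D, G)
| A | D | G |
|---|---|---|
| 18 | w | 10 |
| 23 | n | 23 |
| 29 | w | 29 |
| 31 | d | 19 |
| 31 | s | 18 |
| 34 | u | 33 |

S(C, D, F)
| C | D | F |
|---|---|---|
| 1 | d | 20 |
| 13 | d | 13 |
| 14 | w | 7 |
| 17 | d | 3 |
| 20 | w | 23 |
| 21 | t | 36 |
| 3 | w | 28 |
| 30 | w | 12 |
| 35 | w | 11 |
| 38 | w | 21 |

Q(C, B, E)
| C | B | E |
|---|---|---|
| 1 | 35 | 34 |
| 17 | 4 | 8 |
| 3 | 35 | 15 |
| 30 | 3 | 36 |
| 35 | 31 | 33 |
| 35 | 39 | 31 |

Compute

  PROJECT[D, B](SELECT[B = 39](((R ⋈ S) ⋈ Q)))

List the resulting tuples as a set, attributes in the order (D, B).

{(w, 39)}

Joining R and S on D yields {(18, w, 10, 14, 7), (18, w, 10, 20, 23), (18, w, 10, 3, 28), (18, w, 10, 30, 12), (18, w, 10, 35, 11), (18, w, 10, 38, 21), (29, w, 29, 14, 7), (29, w, 29, 20, 23), (29, w, 29, 3, 28), (29, w, 29, 30, 12), (29, w, 29, 35, 11), (29, w, 29, 38, 21), (31, d, 19, 1, 20), (31, d, 19, 13, 13), (31, d, 19, 17, 3)}.
Joining (R ⋈ S) and Q on C yields {(18, w, 10, 3, 28, 35, 15), (18, w, 10, 30, 12, 3, 36), (18, w, 10, 35, 11, 31, 33), (18, w, 10, 35, 11, 39, 31), (29, w, 29, 3, 28, 35, 15), (29, w, 29, 30, 12, 3, 36), (29, w, 29, 35, 11, 31, 33), (29, w, 29, 35, 11, 39, 31), (31, d, 19, 1, 20, 35, 34), (31, d, 19, 17, 3, 4, 8)}.
Selection B = 39: {(18, w, 10, 35, 11, 39, 31), (29, w, 29, 35, 11, 39, 31)}
π_{D, B} gives {(w, 39)} (1 duplicate(s) eliminated).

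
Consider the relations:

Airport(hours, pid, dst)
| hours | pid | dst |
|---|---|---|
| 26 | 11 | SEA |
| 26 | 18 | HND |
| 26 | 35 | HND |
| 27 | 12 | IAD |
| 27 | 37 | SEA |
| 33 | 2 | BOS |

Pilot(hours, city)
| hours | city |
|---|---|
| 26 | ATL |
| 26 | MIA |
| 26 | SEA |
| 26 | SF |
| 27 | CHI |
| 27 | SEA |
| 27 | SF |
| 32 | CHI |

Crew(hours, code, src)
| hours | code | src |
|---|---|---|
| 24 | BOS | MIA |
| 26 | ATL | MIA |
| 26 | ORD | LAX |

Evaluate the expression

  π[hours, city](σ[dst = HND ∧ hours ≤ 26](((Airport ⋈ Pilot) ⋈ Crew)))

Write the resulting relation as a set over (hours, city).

Natural join on hours: {(26, 11, SEA, ATL), (26, 11, SEA, MIA), (26, 11, SEA, SEA), (26, 11, SEA, SF), (26, 18, HND, ATL), (26, 18, HND, MIA), (26, 18, HND, SEA), (26, 18, HND, SF), (26, 35, HND, ATL), (26, 35, HND, MIA), (26, 35, HND, SEA), (26, 35, HND, SF), (27, 12, IAD, CHI), (27, 12, IAD, SEA), (27, 12, IAD, SF), (27, 37, SEA, CHI), (27, 37, SEA, SEA), (27, 37, SEA, SF)}
Natural join on hours: {(26, 11, SEA, ATL, ATL, MIA), (26, 11, SEA, ATL, ORD, LAX), (26, 11, SEA, MIA, ATL, MIA), (26, 11, SEA, MIA, ORD, LAX), (26, 11, SEA, SEA, ATL, MIA), (26, 11, SEA, SEA, ORD, LAX), (26, 11, SEA, SF, ATL, MIA), (26, 11, SEA, SF, ORD, LAX), (26, 18, HND, ATL, ATL, MIA), (26, 18, HND, ATL, ORD, LAX), (26, 18, HND, MIA, ATL, MIA), (26, 18, HND, MIA, ORD, LAX), (26, 18, HND, SEA, ATL, MIA), (26, 18, HND, SEA, ORD, LAX), (26, 18, HND, SF, ATL, MIA), (26, 18, HND, SF, ORD, LAX), (26, 35, HND, ATL, ATL, MIA), (26, 35, HND, ATL, ORD, LAX), (26, 35, HND, MIA, ATL, MIA), (26, 35, HND, MIA, ORD, LAX), (26, 35, HND, SEA, ATL, MIA), (26, 35, HND, SEA, ORD, LAX), (26, 35, HND, SF, ATL, MIA), (26, 35, HND, SF, ORD, LAX)}
σ[dst = HND ∧ hours ≤ 26]: keep tuples satisfying dst = HND ∧ hours ≤ 26 → {(26, 18, HND, ATL, ATL, MIA), (26, 18, HND, ATL, ORD, LAX), (26, 18, HND, MIA, ATL, MIA), (26, 18, HND, MIA, ORD, LAX), (26, 18, HND, SEA, ATL, MIA), (26, 18, HND, SEA, ORD, LAX), (26, 18, HND, SF, ATL, MIA), (26, 18, HND, SF, ORD, LAX), (26, 35, HND, ATL, ATL, MIA), (26, 35, HND, ATL, ORD, LAX), (26, 35, HND, MIA, ATL, MIA), (26, 35, HND, MIA, ORD, LAX), (26, 35, HND, SEA, ATL, MIA), (26, 35, HND, SEA, ORD, LAX), (26, 35, HND, SF, ATL, MIA), (26, 35, HND, SF, ORD, LAX)}
Projecting to hours, city (12 duplicate(s) eliminated): {(26, ATL), (26, MIA), (26, SEA), (26, SF)}

{(26, ATL), (26, MIA), (26, SEA), (26, SF)}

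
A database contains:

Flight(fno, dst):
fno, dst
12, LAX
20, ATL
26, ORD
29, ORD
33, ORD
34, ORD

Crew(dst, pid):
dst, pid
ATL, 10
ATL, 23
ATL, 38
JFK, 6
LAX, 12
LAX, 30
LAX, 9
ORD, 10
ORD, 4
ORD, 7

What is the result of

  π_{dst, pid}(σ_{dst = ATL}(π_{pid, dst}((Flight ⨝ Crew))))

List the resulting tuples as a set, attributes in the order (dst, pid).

{(ATL, 10), (ATL, 23), (ATL, 38)}

Joining Flight and Crew on dst yields {(12, LAX, 12), (12, LAX, 30), (12, LAX, 9), (20, ATL, 10), (20, ATL, 23), (20, ATL, 38), (26, ORD, 10), (26, ORD, 4), (26, ORD, 7), (29, ORD, 10), (29, ORD, 4), (29, ORD, 7), (33, ORD, 10), (33, ORD, 4), (33, ORD, 7), (34, ORD, 10), (34, ORD, 4), (34, ORD, 7)}.
Projecting to pid, dst (9 duplicate(s) eliminated): {(10, ATL), (10, ORD), (12, LAX), (23, ATL), (30, LAX), (38, ATL), (4, ORD), (7, ORD), (9, LAX)}
Apply σ_{dst = ATL}; surviving tuples: {(10, ATL), (23, ATL), (38, ATL)}
Projecting to dst, pid: {(ATL, 10), (ATL, 23), (ATL, 38)}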